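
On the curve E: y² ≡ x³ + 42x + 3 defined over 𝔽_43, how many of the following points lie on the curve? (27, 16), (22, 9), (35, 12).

(27, 16): 16² ≡ 41, rhs ≡ 8 → off.
(22, 9): 9² ≡ 38, rhs ≡ 8 → off.
(35, 12): 12² ≡ 15, rhs ≡ 15 → on.

1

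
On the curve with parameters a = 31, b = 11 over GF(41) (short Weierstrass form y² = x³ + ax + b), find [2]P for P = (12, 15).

(27, 20)

tangent at (12, 15): λ = (3·12² + 31)/(2·15) ≡ 12/30. 30⁻¹ ≡ 26 (mod 41), so λ ≡ 12·26 ≡ 25.
  x = λ² - 12 - 12 = 625 - 24 ≡ 27; y = λ·(12 - 27) - 15 ≡ 20. → (27, 20)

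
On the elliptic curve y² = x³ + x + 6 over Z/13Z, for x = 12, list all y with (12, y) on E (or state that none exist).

x³ + 1x + 6 = 1746 ≡ 4 (mod 13).
Square roots of 4 mod 13: 2 and 11 (since 2² = 4 ≡ 4).

2, 11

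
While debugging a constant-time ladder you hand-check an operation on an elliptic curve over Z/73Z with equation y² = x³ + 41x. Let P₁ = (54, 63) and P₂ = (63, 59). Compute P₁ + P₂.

(31, 16)

(54, 63) + (63, 59). λ = (59 - 63)/(63 - 54) ≡ 69/9 mod 73. 9⁻¹ ≡ 65 (mod 73), so λ ≡ 32.
  x = λ² - 54 - 63 = 1024 - 117 ≡ 31; y = λ·(54 - 31) - 63 ≡ 16. → (31, 16)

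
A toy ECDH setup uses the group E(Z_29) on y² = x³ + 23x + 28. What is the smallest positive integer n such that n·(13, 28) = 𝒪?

2P: tangent at (13, 28): λ = (3·13² + 23)/(2·28) ≡ 8/27. 27⁻¹ ≡ 14 (mod 29), so λ ≡ 8·14 ≡ 25.
  x = λ² - 13 - 13 = 625 - 26 ≡ 19; y = λ·(13 - 19) - 28 ≡ 25. → (19, 25)
3P: (19, 25) + (13, 28). λ = (28 - 25)/(13 - 19) ≡ 3/23 mod 29. 23⁻¹ ≡ 24 (mod 29), so λ ≡ 14.
  x = λ² - 19 - 13 = 196 - 32 ≡ 19; y = λ·(19 - 19) - 25 ≡ 4. → (19, 4)
4P: (19, 4) + (13, 28). λ = (28 - 4)/(13 - 19) ≡ 24/23 mod 29. 23⁻¹ ≡ 24 (mod 29) since 23·24 = 552 ≡ 1, so λ ≡ 25.
  x = λ² - 19 - 13 = 625 - 32 ≡ 13; y = λ·(19 - 13) - 4 ≡ 1. → (13, 1)
5P: (13, 1) + (13, 28): same x and y₁ ≡ -y₂, so the sum is 𝒪.
5P = 𝒪, so the order is 5.

5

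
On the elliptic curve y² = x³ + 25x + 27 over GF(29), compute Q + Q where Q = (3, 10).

(17, 0)

tangent at (3, 10): λ = (3·3² + 25)/(2·10) ≡ 23/20. 20⁻¹ ≡ 16 (mod 29), so λ ≡ 23·16 ≡ 20.
  x = λ² - 3 - 3 = 400 - 6 ≡ 17; y = λ·(3 - 17) - 10 ≡ 0. → (17, 0)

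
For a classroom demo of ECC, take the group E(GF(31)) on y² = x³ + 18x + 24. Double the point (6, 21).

tangent at (6, 21): λ = (3·6² + 18)/(2·21) ≡ 2/11. 11⁻¹ ≡ 17 (mod 31), so λ ≡ 2·17 ≡ 3.
  x = λ² - 6 - 6 = 9 - 12 ≡ 28; y = λ·(6 - 28) - 21 ≡ 6. → (28, 6)

(28, 6)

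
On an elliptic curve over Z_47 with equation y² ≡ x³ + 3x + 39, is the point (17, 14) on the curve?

y² = 14² ≡ 8; x³ + 3x + 39 = 5003 ≡ 21 (mod 47). 8 ≠ 21.

no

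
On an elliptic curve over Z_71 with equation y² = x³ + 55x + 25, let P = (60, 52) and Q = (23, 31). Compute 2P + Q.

First 2P:
Repeated addition: build up to 2P.
2P: tangent at (60, 52): λ = (3·60² + 55)/(2·52) ≡ 63/33. 33⁻¹ ≡ 28 (mod 71), so λ ≡ 63·28 ≡ 60.
  x = λ² - 60 - 60 = 3600 - 120 ≡ 1; y = λ·(60 - 1) - 52 ≡ 9. → (1, 9)
2P = (1, 9).
Finally 2P + Q:
(1, 9) + (23, 31). λ = (31 - 9)/(23 - 1) ≡ 22/22 mod 71. 22⁻¹ ≡ 42 (mod 71) since 22·42 = 924 ≡ 1, so λ ≡ 1.
  x = λ² - 1 - 23 = 1 - 24 ≡ 48; y = λ·(1 - 48) - 9 ≡ 15. → (48, 15)

(48, 15)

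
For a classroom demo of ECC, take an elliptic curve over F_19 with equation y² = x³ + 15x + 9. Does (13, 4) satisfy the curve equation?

no

y² = 4² ≡ 16; x³ + 15x + 9 = 2401 ≡ 7 (mod 19). 16 ≠ 7.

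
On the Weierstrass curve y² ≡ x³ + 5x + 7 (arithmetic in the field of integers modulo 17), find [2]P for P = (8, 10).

(14, 4)

tangent at (8, 10): λ = (3·8² + 5)/(2·10) ≡ 10/3. 3⁻¹ ≡ 6 (mod 17), so λ ≡ 10·6 ≡ 9.
  x = λ² - 8 - 8 = 81 - 16 ≡ 14; y = λ·(8 - 14) - 10 ≡ 4. → (14, 4)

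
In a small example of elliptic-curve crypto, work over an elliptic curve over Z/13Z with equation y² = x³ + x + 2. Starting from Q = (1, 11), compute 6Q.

(12, 0)

Double-and-add on 6 = (110)₂. Start with Q = (1, 11) for the leading 1-bit.
double: tangent at (1, 11): λ = (3·1² + 1)/(2·11) ≡ 4/9. 9⁻¹ ≡ 3 (mod 13), so λ ≡ 4·3 ≡ 12.
  x = λ² - 1 - 1 = 144 - 2 ≡ 12; y = λ·(1 - 12) - 11 ≡ 0. → (12, 0)
add Q: (12, 0) + (1, 11). λ = (11 - 0)/(1 - 12) ≡ 11/2 mod 13. 2⁻¹ ≡ 7 (mod 13) since 2·7 = 14 ≡ 1, so λ ≡ 12.
  x = λ² - 12 - 1 = 144 - 13 ≡ 1; y = λ·(12 - 1) - 0 ≡ 2. → (1, 2)
double: tangent at (1, 2): λ = (3·1² + 1)/(2·2) ≡ 4/4. 4⁻¹ ≡ 10 (mod 13), so λ ≡ 4·10 ≡ 1.
  x = λ² - 1 - 1 = 1 - 2 ≡ 12; y = λ·(1 - 12) - 2 ≡ 0. → (12, 0)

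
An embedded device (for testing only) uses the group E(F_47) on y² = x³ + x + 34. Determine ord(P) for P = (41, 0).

2

2P: (41, 0) + (41, 0): same x and y₁ ≡ -y₂, so the sum is O.
2P = O, so the order is 2.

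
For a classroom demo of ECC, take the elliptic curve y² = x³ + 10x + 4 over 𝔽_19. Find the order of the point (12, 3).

2P: tangent at (12, 3): λ = (3·12² + 10)/(2·3) ≡ 5/6. 6⁻¹ ≡ 16 (mod 19), so λ ≡ 5·16 ≡ 4.
  x = λ² - 12 - 12 = 16 - 24 ≡ 11; y = λ·(12 - 11) - 3 ≡ 1. → (11, 1)
3P: (11, 1) + (12, 3). λ = (3 - 1)/(12 - 11) ≡ 2/1 mod 19. 1⁻¹ ≡ 1 (mod 19), so λ ≡ 2.
  x = λ² - 11 - 12 = 4 - 23 ≡ 0; y = λ·(11 - 0) - 1 ≡ 2. → (0, 2)
4P: (0, 2) + (12, 3). λ = (3 - 2)/(12 - 0) ≡ 1/12 mod 19. 12⁻¹ ≡ 8 (mod 19), so λ ≡ 8.
  x = λ² - 0 - 12 = 64 - 12 ≡ 14; y = λ·(0 - 14) - 2 ≡ 0. → (14, 0)
5P: (14, 0) + (12, 3). λ = (3 - 0)/(12 - 14) ≡ 3/17 mod 19. 17⁻¹ ≡ 9 (mod 19) since 17·9 = 153 ≡ 1, so λ ≡ 8.
  x = λ² - 14 - 12 = 64 - 26 ≡ 0; y = λ·(14 - 0) - 0 ≡ 17. → (0, 17)
6P: (0, 17) + (12, 3). λ = (3 - 17)/(12 - 0) ≡ 5/12 mod 19. 12⁻¹ ≡ 8 (mod 19) since 12·8 = 96 ≡ 1, so λ ≡ 2.
  x = λ² - 0 - 12 = 4 - 12 ≡ 11; y = λ·(0 - 11) - 17 ≡ 18. → (11, 18)
7P: (11, 18) + (12, 3). λ = (3 - 18)/(12 - 11) ≡ 4/1 mod 19. 1⁻¹ ≡ 1 (mod 19), so λ ≡ 4.
  x = λ² - 11 - 12 = 16 - 23 ≡ 12; y = λ·(11 - 12) - 18 ≡ 16. → (12, 16)
8P: (12, 16) + (12, 3): same x and y₁ ≡ -y₂, so the sum is O.
8P = O, so the order is 8.

8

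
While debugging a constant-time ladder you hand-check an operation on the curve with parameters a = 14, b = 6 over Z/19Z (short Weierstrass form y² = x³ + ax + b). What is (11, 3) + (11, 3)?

tangent at (11, 3): λ = (3·11² + 14)/(2·3) ≡ 16/6. 6⁻¹ ≡ 16 (mod 19) since 6·16 = 96 ≡ 1, so λ ≡ 16·16 ≡ 9.
  x = λ² - 11 - 11 = 81 - 22 ≡ 2; y = λ·(11 - 2) - 3 ≡ 2. → (2, 2)

(2, 2)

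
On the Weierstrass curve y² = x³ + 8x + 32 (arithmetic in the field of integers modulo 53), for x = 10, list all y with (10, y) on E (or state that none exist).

x³ + 8x + 32 = 1112 ≡ 52 (mod 53).
Square roots of 52 mod 53: 23 and 30 (since 23² = 529 ≡ 52).

23, 30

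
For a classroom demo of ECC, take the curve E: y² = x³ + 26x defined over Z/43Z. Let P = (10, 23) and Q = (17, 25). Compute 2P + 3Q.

First 2P:
Repeated addition: build up to 2P.
2P: tangent at (10, 23): λ = (3·10² + 26)/(2·23) ≡ 25/3. 3⁻¹ ≡ 29 (mod 43), so λ ≡ 25·29 ≡ 37.
  x = λ² - 10 - 10 = 1369 - 20 ≡ 16; y = λ·(10 - 16) - 23 ≡ 13. → (16, 13)
2P = (16, 13).
Next 3Q:
Repeated addition: build up to 3Q.
2Q: tangent at (17, 25): λ = (3·17² + 26)/(2·25) ≡ 33/7. 7⁻¹ ≡ 37 (mod 43), so λ ≡ 33·37 ≡ 17.
  x = λ² - 17 - 17 = 289 - 34 ≡ 40; y = λ·(17 - 40) - 25 ≡ 14. → (40, 14)
3Q: (40, 14) + (17, 25). λ = (25 - 14)/(17 - 40) ≡ 11/20 mod 43. 20⁻¹ ≡ 28 (mod 43), so λ ≡ 7.
  x = λ² - 40 - 17 = 49 - 57 ≡ 35; y = λ·(40 - 35) - 14 ≡ 21. → (35, 21)
3Q = (35, 21).
Finally 2P + 3Q:
(16, 13) + (35, 21). λ = (21 - 13)/(35 - 16) ≡ 8/19 mod 43. 19⁻¹ ≡ 34 (mod 43), so λ ≡ 14.
  x = λ² - 16 - 35 = 196 - 51 ≡ 16; y = λ·(16 - 16) - 13 ≡ 30. → (16, 30)

(16, 30)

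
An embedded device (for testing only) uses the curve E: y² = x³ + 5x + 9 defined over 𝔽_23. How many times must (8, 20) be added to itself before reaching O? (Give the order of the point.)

5

2P: tangent at (8, 20): λ = (3·8² + 5)/(2·20) ≡ 13/17. 17⁻¹ ≡ 19 (mod 23), so λ ≡ 13·19 ≡ 17.
  x = λ² - 8 - 8 = 289 - 16 ≡ 20; y = λ·(8 - 20) - 20 ≡ 6. → (20, 6)
3P: (20, 6) + (8, 20). λ = (20 - 6)/(8 - 20) ≡ 14/11 mod 23. 11⁻¹ ≡ 21 (mod 23), so λ ≡ 18.
  x = λ² - 20 - 8 = 324 - 28 ≡ 20; y = λ·(20 - 20) - 6 ≡ 17. → (20, 17)
4P: (20, 17) + (8, 20). λ = (20 - 17)/(8 - 20) ≡ 3/11 mod 23. 11⁻¹ ≡ 21 (mod 23) since 11·21 = 231 ≡ 1, so λ ≡ 17.
  x = λ² - 20 - 8 = 289 - 28 ≡ 8; y = λ·(20 - 8) - 17 ≡ 3. → (8, 3)
5P: (8, 3) + (8, 20): same x and y₁ ≡ -y₂, so the sum is O.
5P = O, so the order is 5.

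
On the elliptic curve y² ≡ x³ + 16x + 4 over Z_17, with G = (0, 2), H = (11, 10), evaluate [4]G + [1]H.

First 4G:
Repeated addition: build up to 4G.
2G: tangent at (0, 2): λ = (3·0² + 16)/(2·2) ≡ 16/4. 4⁻¹ ≡ 13 (mod 17) since 4·13 = 52 ≡ 1, so λ ≡ 16·13 ≡ 4.
  x = λ² - 0 - 0 = 16 - 0 ≡ 16; y = λ·(0 - 16) - 2 ≡ 2. → (16, 2)
3G: (16, 2) + (0, 2). λ = (2 - 2)/(0 - 16) ≡ 0/1 mod 17. 1⁻¹ ≡ 1 (mod 17) since 1·1 = 1 ≡ 1, so λ ≡ 0.
  x = λ² - 16 - 0 = 0 - 16 ≡ 1; y = λ·(16 - 1) - 2 ≡ 15. → (1, 15)
4G: (1, 15) + (0, 2). λ = (2 - 15)/(0 - 1) ≡ 4/16 mod 17. 16⁻¹ ≡ 16 (mod 17), so λ ≡ 13.
  x = λ² - 1 - 0 = 169 - 1 ≡ 15; y = λ·(1 - 15) - 15 ≡ 7. → (15, 7)
4G = (15, 7).
Finally 4G + H:
(15, 7) + (11, 10). λ = (10 - 7)/(11 - 15) ≡ 3/13 mod 17. 13⁻¹ ≡ 4 (mod 17), so λ ≡ 12.
  x = λ² - 15 - 11 = 144 - 26 ≡ 16; y = λ·(15 - 16) - 7 ≡ 15. → (16, 15)

(16, 15)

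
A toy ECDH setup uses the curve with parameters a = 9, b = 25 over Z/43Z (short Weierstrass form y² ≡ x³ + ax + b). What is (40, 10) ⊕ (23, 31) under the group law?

(40, 10) + (23, 31). λ = (31 - 10)/(23 - 40) ≡ 21/26 mod 43. 26⁻¹ ≡ 5 (mod 43) since 26·5 = 130 ≡ 1, so λ ≡ 19.
  x = λ² - 40 - 23 = 361 - 63 ≡ 40; y = λ·(40 - 40) - 10 ≡ 33. → (40, 33)

(40, 33)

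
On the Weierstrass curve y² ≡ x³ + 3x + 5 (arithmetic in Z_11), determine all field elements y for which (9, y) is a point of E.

x³ + 3x + 5 = 761 ≡ 2 (mod 11).
2 is a non-residue mod 11; no y exists.

none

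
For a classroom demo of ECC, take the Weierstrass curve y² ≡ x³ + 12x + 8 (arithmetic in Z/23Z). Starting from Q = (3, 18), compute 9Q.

O

Double-and-add on 9 = (1001)₂. Start with Q = (3, 18) for the leading 1-bit.
double: tangent at (3, 18): λ = (3·3² + 12)/(2·18) ≡ 16/13. 13⁻¹ ≡ 16 (mod 23), so λ ≡ 16·16 ≡ 3.
  x = λ² - 3 - 3 = 9 - 6 ≡ 3; y = λ·(3 - 3) - 18 ≡ 5. → (3, 5)
double: tangent at (3, 5): λ = (3·3² + 12)/(2·5) ≡ 16/10. 10⁻¹ ≡ 7 (mod 23), so λ ≡ 16·7 ≡ 20.
  x = λ² - 3 - 3 = 400 - 6 ≡ 3; y = λ·(3 - 3) - 5 ≡ 18. → (3, 18)
double: tangent at (3, 18): λ = (3·3² + 12)/(2·18) ≡ 16/13. 13⁻¹ ≡ 16 (mod 23) since 13·16 = 208 ≡ 1, so λ ≡ 16·16 ≡ 3.
  x = λ² - 3 - 3 = 9 - 6 ≡ 3; y = λ·(3 - 3) - 18 ≡ 5. → (3, 5)
add Q: (3, 5) + (3, 18): same x and y₁ ≡ -y₂, so the sum is ∞.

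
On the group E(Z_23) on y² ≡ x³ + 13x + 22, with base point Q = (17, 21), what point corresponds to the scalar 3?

(10, 18)

Repeated addition: build up to 3Q.
2Q: tangent at (17, 21): λ = (3·17² + 13)/(2·21) ≡ 6/19. 19⁻¹ ≡ 17 (mod 23), so λ ≡ 6·17 ≡ 10.
  x = λ² - 17 - 17 = 100 - 34 ≡ 20; y = λ·(17 - 20) - 21 ≡ 18. → (20, 18)
3Q: (20, 18) + (17, 21). λ = (21 - 18)/(17 - 20) ≡ 3/20 mod 23. 20⁻¹ ≡ 15 (mod 23), so λ ≡ 22.
  x = λ² - 20 - 17 = 484 - 37 ≡ 10; y = λ·(20 - 10) - 18 ≡ 18. → (10, 18)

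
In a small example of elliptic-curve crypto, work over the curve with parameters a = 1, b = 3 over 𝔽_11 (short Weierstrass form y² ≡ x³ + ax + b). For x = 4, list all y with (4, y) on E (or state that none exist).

4, 7

x³ + 1x + 3 = 71 ≡ 5 (mod 11).
Square roots of 5 mod 11: 4 and 7 (since 4² = 16 ≡ 5).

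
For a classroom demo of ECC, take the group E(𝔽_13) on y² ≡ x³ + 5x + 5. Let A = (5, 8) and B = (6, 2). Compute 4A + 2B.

(11, 0)

First 4A:
Repeated addition: build up to 4A.
2A: tangent at (5, 8): λ = (3·5² + 5)/(2·8) ≡ 2/3. 3⁻¹ ≡ 9 (mod 13), so λ ≡ 2·9 ≡ 5.
  x = λ² - 5 - 5 = 25 - 10 ≡ 2; y = λ·(5 - 2) - 8 ≡ 7. → (2, 7)
3A: (2, 7) + (5, 8). λ = (8 - 7)/(5 - 2) ≡ 1/3 mod 13. 3⁻¹ ≡ 9 (mod 13) since 3·9 = 27 ≡ 1, so λ ≡ 9.
  x = λ² - 2 - 5 = 81 - 7 ≡ 9; y = λ·(2 - 9) - 7 ≡ 8. → (9, 8)
4A: (9, 8) + (5, 8). λ = (8 - 8)/(5 - 9) ≡ 0/9 mod 13. 9⁻¹ ≡ 3 (mod 13), so λ ≡ 0.
  x = λ² - 9 - 5 = 0 - 14 ≡ 12; y = λ·(9 - 12) - 8 ≡ 5. → (12, 5)
4A = (12, 5).
Next 2B:
Repeated addition: build up to 2B.
2B: tangent at (6, 2): λ = (3·6² + 5)/(2·2) ≡ 9/4. 4⁻¹ ≡ 10 (mod 13), so λ ≡ 9·10 ≡ 12.
  x = λ² - 6 - 6 = 144 - 12 ≡ 2; y = λ·(6 - 2) - 2 ≡ 7. → (2, 7)
2B = (2, 7).
Finally 4A + 2B:
(12, 5) + (2, 7). λ = (7 - 5)/(2 - 12) ≡ 2/3 mod 13. 3⁻¹ ≡ 9 (mod 13), so λ ≡ 5.
  x = λ² - 12 - 2 = 25 - 14 ≡ 11; y = λ·(12 - 11) - 5 ≡ 0. → (11, 0)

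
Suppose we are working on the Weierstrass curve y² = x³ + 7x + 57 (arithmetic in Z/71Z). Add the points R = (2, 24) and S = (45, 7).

(2, 24) + (45, 7). λ = (7 - 24)/(45 - 2) ≡ 54/43 mod 71. 43⁻¹ ≡ 38 (mod 71) since 43·38 = 1634 ≡ 1, so λ ≡ 64.
  x = λ² - 2 - 45 = 4096 - 47 ≡ 2; y = λ·(2 - 2) - 24 ≡ 47. → (2, 47)

(2, 47)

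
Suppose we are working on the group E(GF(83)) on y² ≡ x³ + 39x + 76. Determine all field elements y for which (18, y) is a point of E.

none

x³ + 39x + 76 = 6610 ≡ 53 (mod 83).
53 is a non-residue mod 83; no y exists.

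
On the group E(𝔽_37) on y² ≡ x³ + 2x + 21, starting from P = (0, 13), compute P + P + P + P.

Repeated addition: build up to 4P.
2P: tangent at (0, 13): λ = (3·0² + 2)/(2·13) ≡ 2/26. 26⁻¹ ≡ 10 (mod 37), so λ ≡ 2·10 ≡ 20.
  x = λ² - 0 - 0 = 400 - 0 ≡ 30; y = λ·(0 - 30) - 13 ≡ 16. → (30, 16)
3P: (30, 16) + (0, 13). λ = (13 - 16)/(0 - 30) ≡ 34/7 mod 37. 7⁻¹ ≡ 16 (mod 37), so λ ≡ 26.
  x = λ² - 30 - 0 = 676 - 30 ≡ 17; y = λ·(30 - 17) - 16 ≡ 26. → (17, 26)
4P: (17, 26) + (0, 13). λ = (13 - 26)/(0 - 17) ≡ 24/20 mod 37. 20⁻¹ ≡ 13 (mod 37), so λ ≡ 16.
  x = λ² - 17 - 0 = 256 - 17 ≡ 17; y = λ·(17 - 17) - 26 ≡ 11. → (17, 11)

(17, 11)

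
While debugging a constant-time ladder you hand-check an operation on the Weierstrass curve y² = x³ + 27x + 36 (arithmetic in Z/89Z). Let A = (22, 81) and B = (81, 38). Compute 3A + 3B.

(41, 56)

First 3A:
Repeated addition: build up to 3A.
2A: tangent at (22, 81): λ = (3·22² + 27)/(2·81) ≡ 55/73. 73⁻¹ ≡ 50 (mod 89), so λ ≡ 55·50 ≡ 80.
  x = λ² - 22 - 22 = 6400 - 44 ≡ 37; y = λ·(22 - 37) - 81 ≡ 54. → (37, 54)
3A: (37, 54) + (22, 81). λ = (81 - 54)/(22 - 37) ≡ 27/74 mod 89. 74⁻¹ ≡ 83 (mod 89), so λ ≡ 16.
  x = λ² - 37 - 22 = 256 - 59 ≡ 19; y = λ·(37 - 19) - 54 ≡ 56. → (19, 56)
3A = (19, 56).
Next 3B:
Repeated addition: build up to 3B.
2B: tangent at (81, 38): λ = (3·81² + 27)/(2·38) ≡ 41/76. 76⁻¹ ≡ 41 (mod 89) since 76·41 = 3116 ≡ 1, so λ ≡ 41·41 ≡ 79.
  x = λ² - 81 - 81 = 6241 - 162 ≡ 27; y = λ·(81 - 27) - 38 ≡ 45. → (27, 45)
3B: (27, 45) + (81, 38). λ = (38 - 45)/(81 - 27) ≡ 82/54 mod 89. 54⁻¹ ≡ 61 (mod 89) since 54·61 = 3294 ≡ 1, so λ ≡ 18.
  x = λ² - 27 - 81 = 324 - 108 ≡ 38; y = λ·(27 - 38) - 45 ≡ 24. → (38, 24)
3B = (38, 24).
Finally 3A + 3B:
(19, 56) + (38, 24). λ = (24 - 56)/(38 - 19) ≡ 57/19 mod 89. 19⁻¹ ≡ 75 (mod 89) since 19·75 = 1425 ≡ 1, so λ ≡ 3.
  x = λ² - 19 - 38 = 9 - 57 ≡ 41; y = λ·(19 - 41) - 56 ≡ 56. → (41, 56)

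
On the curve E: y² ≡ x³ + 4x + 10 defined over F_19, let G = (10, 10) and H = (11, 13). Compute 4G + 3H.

(7, 18)

First 4G:
Repeated addition: build up to 4G.
2G: tangent at (10, 10): λ = (3·10² + 4)/(2·10) ≡ 0/1. 1⁻¹ ≡ 1 (mod 19), so λ ≡ 0·1 ≡ 0.
  x = λ² - 10 - 10 = 0 - 20 ≡ 18; y = λ·(10 - 18) - 10 ≡ 9. → (18, 9)
3G: (18, 9) + (10, 10). λ = (10 - 9)/(10 - 18) ≡ 1/11 mod 19. 11⁻¹ ≡ 7 (mod 19) since 11·7 = 77 ≡ 1, so λ ≡ 7.
  x = λ² - 18 - 10 = 49 - 28 ≡ 2; y = λ·(18 - 2) - 9 ≡ 8. → (2, 8)
4G: (2, 8) + (10, 10). λ = (10 - 8)/(10 - 2) ≡ 2/8 mod 19. 8⁻¹ ≡ 12 (mod 19) since 8·12 = 96 ≡ 1, so λ ≡ 5.
  x = λ² - 2 - 10 = 25 - 12 ≡ 13; y = λ·(2 - 13) - 8 ≡ 13. → (13, 13)
4G = (13, 13).
Next 3H:
Repeated addition: build up to 3H.
2H: tangent at (11, 13): λ = (3·11² + 4)/(2·13) ≡ 6/7. 7⁻¹ ≡ 11 (mod 19) since 7·11 = 77 ≡ 1, so λ ≡ 6·11 ≡ 9.
  x = λ² - 11 - 11 = 81 - 22 ≡ 2; y = λ·(11 - 2) - 13 ≡ 11. → (2, 11)
3H: (2, 11) + (11, 13). λ = (13 - 11)/(11 - 2) ≡ 2/9 mod 19. 9⁻¹ ≡ 17 (mod 19), so λ ≡ 15.
  x = λ² - 2 - 11 = 225 - 13 ≡ 3; y = λ·(2 - 3) - 11 ≡ 12. → (3, 12)
3H = (3, 12).
Finally 4G + 3H:
(13, 13) + (3, 12). λ = (12 - 13)/(3 - 13) ≡ 18/9 mod 19. 9⁻¹ ≡ 17 (mod 19), so λ ≡ 2.
  x = λ² - 13 - 3 = 4 - 16 ≡ 7; y = λ·(13 - 7) - 13 ≡ 18. → (7, 18)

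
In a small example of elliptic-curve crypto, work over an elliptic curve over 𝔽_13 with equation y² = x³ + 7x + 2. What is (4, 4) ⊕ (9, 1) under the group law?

(4, 9)

(4, 4) + (9, 1). λ = (1 - 4)/(9 - 4) ≡ 10/5 mod 13. 5⁻¹ ≡ 8 (mod 13) since 5·8 = 40 ≡ 1, so λ ≡ 2.
  x = λ² - 4 - 9 = 4 - 13 ≡ 4; y = λ·(4 - 4) - 4 ≡ 9. → (4, 9)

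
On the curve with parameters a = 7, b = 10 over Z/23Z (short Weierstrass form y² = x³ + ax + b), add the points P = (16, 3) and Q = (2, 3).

(16, 3) + (2, 3). λ = (3 - 3)/(2 - 16) ≡ 0/9 mod 23. 9⁻¹ ≡ 18 (mod 23), so λ ≡ 0.
  x = λ² - 16 - 2 = 0 - 18 ≡ 5; y = λ·(16 - 5) - 3 ≡ 20. → (5, 20)

(5, 20)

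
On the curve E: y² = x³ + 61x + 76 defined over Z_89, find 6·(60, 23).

(71, 34)

Write P = (60, 23).
Double-and-add on 6 = (110)₂. Start with P = (60, 23) for the leading 1-bit.
double: tangent at (60, 23): λ = (3·60² + 61)/(2·23) ≡ 3/46. 46⁻¹ ≡ 60 (mod 89), so λ ≡ 3·60 ≡ 2.
  x = λ² - 60 - 60 = 4 - 120 ≡ 62; y = λ·(60 - 62) - 23 ≡ 62. → (62, 62)
add P: (62, 62) + (60, 23). λ = (23 - 62)/(60 - 62) ≡ 50/87 mod 89. 87⁻¹ ≡ 44 (mod 89), so λ ≡ 64.
  x = λ² - 62 - 60 = 4096 - 122 ≡ 58; y = λ·(62 - 58) - 62 ≡ 16. → (58, 16)
double: tangent at (58, 16): λ = (3·58² + 61)/(2·16) ≡ 7/32. 32⁻¹ ≡ 64 (mod 89), so λ ≡ 7·64 ≡ 3.
  x = λ² - 58 - 58 = 9 - 116 ≡ 71; y = λ·(58 - 71) - 16 ≡ 34. → (71, 34)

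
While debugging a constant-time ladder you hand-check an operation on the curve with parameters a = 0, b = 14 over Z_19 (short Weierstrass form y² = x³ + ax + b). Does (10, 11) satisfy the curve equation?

y² = 11² ≡ 7; x³ + 0x + 14 = 1014 ≡ 7 (mod 19). 7 = 7.

yes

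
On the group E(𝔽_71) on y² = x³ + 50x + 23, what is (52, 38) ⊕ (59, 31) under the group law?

(52, 38) + (59, 31). λ = (31 - 38)/(59 - 52) ≡ 64/7 mod 71. 7⁻¹ ≡ 61 (mod 71) since 7·61 = 427 ≡ 1, so λ ≡ 70.
  x = λ² - 52 - 59 = 4900 - 111 ≡ 32; y = λ·(52 - 32) - 38 ≡ 13. → (32, 13)

(32, 13)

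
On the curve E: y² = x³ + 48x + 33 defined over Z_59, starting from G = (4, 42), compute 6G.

(19, 55)

Repeated addition: build up to 6G.
2G: tangent at (4, 42): λ = (3·4² + 48)/(2·42) ≡ 37/25. 25⁻¹ ≡ 26 (mod 59) since 25·26 = 650 ≡ 1, so λ ≡ 37·26 ≡ 18.
  x = λ² - 4 - 4 = 324 - 8 ≡ 21; y = λ·(4 - 21) - 42 ≡ 6. → (21, 6)
3G: (21, 6) + (4, 42). λ = (42 - 6)/(4 - 21) ≡ 36/42 mod 59. 42⁻¹ ≡ 52 (mod 59), so λ ≡ 43.
  x = λ² - 21 - 4 = 1849 - 25 ≡ 54; y = λ·(21 - 54) - 6 ≡ 50. → (54, 50)
4G: (54, 50) + (4, 42). λ = (42 - 50)/(4 - 54) ≡ 51/9 mod 59. 9⁻¹ ≡ 46 (mod 59), so λ ≡ 45.
  x = λ² - 54 - 4 = 2025 - 58 ≡ 20; y = λ·(54 - 20) - 50 ≡ 5. → (20, 5)
5G: (20, 5) + (4, 42). λ = (42 - 5)/(4 - 20) ≡ 37/43 mod 59. 43⁻¹ ≡ 11 (mod 59), so λ ≡ 53.
  x = λ² - 20 - 4 = 2809 - 24 ≡ 12; y = λ·(20 - 12) - 5 ≡ 6. → (12, 6)
6G: (12, 6) + (4, 42). λ = (42 - 6)/(4 - 12) ≡ 36/51 mod 59. 51⁻¹ ≡ 22 (mod 59) since 51·22 = 1122 ≡ 1, so λ ≡ 25.
  x = λ² - 12 - 4 = 625 - 16 ≡ 19; y = λ·(12 - 19) - 6 ≡ 55. → (19, 55)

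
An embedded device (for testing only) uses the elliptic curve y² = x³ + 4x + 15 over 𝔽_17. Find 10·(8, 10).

Write G = (8, 10).
Repeated addition: build up to 10G.
2G: tangent at (8, 10): λ = (3·8² + 4)/(2·10) ≡ 9/3. 3⁻¹ ≡ 6 (mod 17) since 3·6 = 18 ≡ 1, so λ ≡ 9·6 ≡ 3.
  x = λ² - 8 - 8 = 9 - 16 ≡ 10; y = λ·(8 - 10) - 10 ≡ 1. → (10, 1)
3G: (10, 1) + (8, 10). λ = (10 - 1)/(8 - 10) ≡ 9/15 mod 17. 15⁻¹ ≡ 8 (mod 17) since 15·8 = 120 ≡ 1, so λ ≡ 4.
  x = λ² - 10 - 8 = 16 - 18 ≡ 15; y = λ·(10 - 15) - 1 ≡ 13. → (15, 13)
4G: (15, 13) + (8, 10). λ = (10 - 13)/(8 - 15) ≡ 14/10 mod 17. 10⁻¹ ≡ 12 (mod 17) since 10·12 = 120 ≡ 1, so λ ≡ 15.
  x = λ² - 15 - 8 = 225 - 23 ≡ 15; y = λ·(15 - 15) - 13 ≡ 4. → (15, 4)
5G: (15, 4) + (8, 10). λ = (10 - 4)/(8 - 15) ≡ 6/10 mod 17. 10⁻¹ ≡ 12 (mod 17) since 10·12 = 120 ≡ 1, so λ ≡ 4.
  x = λ² - 15 - 8 = 16 - 23 ≡ 10; y = λ·(15 - 10) - 4 ≡ 16. → (10, 16)
6G: (10, 16) + (8, 10). λ = (10 - 16)/(8 - 10) ≡ 11/15 mod 17. 15⁻¹ ≡ 8 (mod 17) since 15·8 = 120 ≡ 1, so λ ≡ 3.
  x = λ² - 10 - 8 = 9 - 18 ≡ 8; y = λ·(10 - 8) - 16 ≡ 7. → (8, 7)
7G: (8, 7) + (8, 10): same x and y₁ ≡ -y₂, so the sum is ∞.
8G: ∞ + (8, 10) = (8, 10) (identity).
9G: tangent at (8, 10): λ = (3·8² + 4)/(2·10) ≡ 9/3. 3⁻¹ ≡ 6 (mod 17), so λ ≡ 9·6 ≡ 3.
  x = λ² - 8 - 8 = 9 - 16 ≡ 10; y = λ·(8 - 10) - 10 ≡ 1. → (10, 1)
10G: (10, 1) + (8, 10). λ = (10 - 1)/(8 - 10) ≡ 9/15 mod 17. 15⁻¹ ≡ 8 (mod 17) since 15·8 = 120 ≡ 1, so λ ≡ 4.
  x = λ² - 10 - 8 = 16 - 18 ≡ 15; y = λ·(10 - 15) - 1 ≡ 13. → (15, 13)

(15, 13)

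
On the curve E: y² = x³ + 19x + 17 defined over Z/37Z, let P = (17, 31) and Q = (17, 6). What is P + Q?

The two points share x = 17 and their y-coordinates satisfy 31 + 6 ≡ 0 (mod 37), so they are inverses. Their sum is 𝒪.

O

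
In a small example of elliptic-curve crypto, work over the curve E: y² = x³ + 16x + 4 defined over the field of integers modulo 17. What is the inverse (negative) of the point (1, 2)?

(1, 15)

-(1, 2) = (1, -2 mod 17) = (1, 15).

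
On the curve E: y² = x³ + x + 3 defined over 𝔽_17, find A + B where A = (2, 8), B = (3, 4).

(2, 8) + (3, 4). λ = (4 - 8)/(3 - 2) ≡ 13/1 mod 17. 1⁻¹ ≡ 1 (mod 17), so λ ≡ 13.
  x = λ² - 2 - 3 = 169 - 5 ≡ 11; y = λ·(2 - 11) - 8 ≡ 11. → (11, 11)

(11, 11)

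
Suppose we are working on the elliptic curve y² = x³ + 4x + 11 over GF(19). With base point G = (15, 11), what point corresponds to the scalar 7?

Double-and-add on 7 = (111)₂. Start with G = (15, 11) for the leading 1-bit.
double: tangent at (15, 11): λ = (3·15² + 4)/(2·11) ≡ 14/3. 3⁻¹ ≡ 13 (mod 19), so λ ≡ 14·13 ≡ 11.
  x = λ² - 15 - 15 = 121 - 30 ≡ 15; y = λ·(15 - 15) - 11 ≡ 8. → (15, 8)
add G: (15, 8) + (15, 11): same x and y₁ ≡ -y₂, so the sum is ∞.
double: ∞ + ∞ = ∞ (identity).
add G: ∞ + (15, 11) = (15, 11) (identity).

(15, 11)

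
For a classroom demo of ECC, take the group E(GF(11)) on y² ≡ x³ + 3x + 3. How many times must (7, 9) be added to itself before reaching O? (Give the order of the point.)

2P: tangent at (7, 9): λ = (3·7² + 3)/(2·9) ≡ 7/7. 7⁻¹ ≡ 8 (mod 11), so λ ≡ 7·8 ≡ 1.
  x = λ² - 7 - 7 = 1 - 14 ≡ 9; y = λ·(7 - 9) - 9 ≡ 0. → (9, 0)
3P: (9, 0) + (7, 9). λ = (9 - 0)/(7 - 9) ≡ 9/9 mod 11. 9⁻¹ ≡ 5 (mod 11), so λ ≡ 1.
  x = λ² - 9 - 7 = 1 - 16 ≡ 7; y = λ·(9 - 7) - 0 ≡ 2. → (7, 2)
4P: (7, 2) + (7, 9): same x and y₁ ≡ -y₂, so the sum is O.
4P = O, so the order is 4.

4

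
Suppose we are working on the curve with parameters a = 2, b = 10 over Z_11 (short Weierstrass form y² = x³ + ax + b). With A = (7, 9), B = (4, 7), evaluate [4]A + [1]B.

First 4A:
Repeated addition: build up to 4A.
2A: tangent at (7, 9): λ = (3·7² + 2)/(2·9) ≡ 6/7. 7⁻¹ ≡ 8 (mod 11) since 7·8 = 56 ≡ 1, so λ ≡ 6·8 ≡ 4.
  x = λ² - 7 - 7 = 16 - 14 ≡ 2; y = λ·(7 - 2) - 9 ≡ 0. → (2, 0)
3A: (2, 0) + (7, 9). λ = (9 - 0)/(7 - 2) ≡ 9/5 mod 11. 5⁻¹ ≡ 9 (mod 11) since 5·9 = 45 ≡ 1, so λ ≡ 4.
  x = λ² - 2 - 7 = 16 - 9 ≡ 7; y = λ·(2 - 7) - 0 ≡ 2. → (7, 2)
4A: (7, 2) + (7, 9): same x and y₁ ≡ -y₂, so the sum is the point at infinity.
4A = the point at infinity.
Finally 4A + B:
the point at infinity + (4, 7) = (4, 7) (identity).

(4, 7)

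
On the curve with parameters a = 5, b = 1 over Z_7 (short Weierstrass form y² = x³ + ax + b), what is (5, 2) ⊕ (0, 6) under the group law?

(5, 2) + (0, 6). λ = (6 - 2)/(0 - 5) ≡ 4/2 mod 7. 2⁻¹ ≡ 4 (mod 7), so λ ≡ 2.
  x = λ² - 5 - 0 = 4 - 5 ≡ 6; y = λ·(5 - 6) - 2 ≡ 3. → (6, 3)

(6, 3)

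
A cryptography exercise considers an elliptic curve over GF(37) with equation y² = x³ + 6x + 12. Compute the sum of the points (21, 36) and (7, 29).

(0, 30)

(21, 36) + (7, 29). λ = (29 - 36)/(7 - 21) ≡ 30/23 mod 37. 23⁻¹ ≡ 29 (mod 37), so λ ≡ 19.
  x = λ² - 21 - 7 = 361 - 28 ≡ 0; y = λ·(21 - 0) - 36 ≡ 30. → (0, 30)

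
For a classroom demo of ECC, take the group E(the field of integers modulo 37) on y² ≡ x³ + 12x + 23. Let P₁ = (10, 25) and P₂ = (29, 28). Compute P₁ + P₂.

(34, 16)

(10, 25) + (29, 28). λ = (28 - 25)/(29 - 10) ≡ 3/19 mod 37. 19⁻¹ ≡ 2 (mod 37), so λ ≡ 6.
  x = λ² - 10 - 29 = 36 - 39 ≡ 34; y = λ·(10 - 34) - 25 ≡ 16. → (34, 16)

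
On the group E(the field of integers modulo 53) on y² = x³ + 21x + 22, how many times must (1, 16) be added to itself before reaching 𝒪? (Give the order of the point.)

2P: tangent at (1, 16): λ = (3·1² + 21)/(2·16) ≡ 24/32. 32⁻¹ ≡ 5 (mod 53), so λ ≡ 24·5 ≡ 14.
  x = λ² - 1 - 1 = 196 - 2 ≡ 35; y = λ·(1 - 35) - 16 ≡ 38. → (35, 38)
3P: (35, 38) + (1, 16). λ = (16 - 38)/(1 - 35) ≡ 31/19 mod 53. 19⁻¹ ≡ 14 (mod 53) since 19·14 = 266 ≡ 1, so λ ≡ 10.
  x = λ² - 35 - 1 = 100 - 36 ≡ 11; y = λ·(35 - 11) - 38 ≡ 43. → (11, 43)
4P: (11, 43) + (1, 16). λ = (16 - 43)/(1 - 11) ≡ 26/43 mod 53. 43⁻¹ ≡ 37 (mod 53) since 43·37 = 1591 ≡ 1, so λ ≡ 8.
  x = λ² - 11 - 1 = 64 - 12 ≡ 52; y = λ·(11 - 52) - 43 ≡ 0. → (52, 0)
5P: (52, 0) + (1, 16). λ = (16 - 0)/(1 - 52) ≡ 16/2 mod 53. 2⁻¹ ≡ 27 (mod 53) since 2·27 = 54 ≡ 1, so λ ≡ 8.
  x = λ² - 52 - 1 = 64 - 53 ≡ 11; y = λ·(52 - 11) - 0 ≡ 10. → (11, 10)
6P: (11, 10) + (1, 16). λ = (16 - 10)/(1 - 11) ≡ 6/43 mod 53. 43⁻¹ ≡ 37 (mod 53), so λ ≡ 10.
  x = λ² - 11 - 1 = 100 - 12 ≡ 35; y = λ·(11 - 35) - 10 ≡ 15. → (35, 15)
7P: (35, 15) + (1, 16). λ = (16 - 15)/(1 - 35) ≡ 1/19 mod 53. 19⁻¹ ≡ 14 (mod 53) since 19·14 = 266 ≡ 1, so λ ≡ 14.
  x = λ² - 35 - 1 = 196 - 36 ≡ 1; y = λ·(35 - 1) - 15 ≡ 37. → (1, 37)
8P: (1, 37) + (1, 16): same x and y₁ ≡ -y₂, so the sum is 𝒪.
8P = 𝒪, so the order is 8.

8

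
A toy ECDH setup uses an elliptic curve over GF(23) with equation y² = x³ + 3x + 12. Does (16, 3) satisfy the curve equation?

no

y² = 3² ≡ 9; x³ + 3x + 12 = 4156 ≡ 16 (mod 23). 9 ≠ 16.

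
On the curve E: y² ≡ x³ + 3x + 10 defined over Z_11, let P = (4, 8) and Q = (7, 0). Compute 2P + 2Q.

First 2P:
Repeated addition: build up to 2P.
2P: tangent at (4, 8): λ = (3·4² + 3)/(2·8) ≡ 7/5. 5⁻¹ ≡ 9 (mod 11), so λ ≡ 7·9 ≡ 8.
  x = λ² - 4 - 4 = 64 - 8 ≡ 1; y = λ·(4 - 1) - 8 ≡ 5. → (1, 5)
2P = (1, 5).
Next 2Q:
Repeated addition: build up to 2Q.
2Q: (7, 0) + (7, 0): same x and y₁ ≡ -y₂, so the sum is O.
2Q = O.
Finally 2P + 2Q:
(1, 5) + O = (1, 5) (identity).

(1, 5)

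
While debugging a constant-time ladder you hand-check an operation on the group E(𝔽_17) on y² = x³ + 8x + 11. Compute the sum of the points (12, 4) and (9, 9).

(12, 13)

(12, 4) + (9, 9). λ = (9 - 4)/(9 - 12) ≡ 5/14 mod 17. 14⁻¹ ≡ 11 (mod 17), so λ ≡ 4.
  x = λ² - 12 - 9 = 16 - 21 ≡ 12; y = λ·(12 - 12) - 4 ≡ 13. → (12, 13)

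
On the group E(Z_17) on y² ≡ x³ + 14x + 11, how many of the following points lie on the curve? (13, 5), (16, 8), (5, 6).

2

(13, 5): 5² ≡ 8, rhs ≡ 10 → off.
(16, 8): 8² ≡ 13, rhs ≡ 13 → on.
(5, 6): 6² ≡ 2, rhs ≡ 2 → on.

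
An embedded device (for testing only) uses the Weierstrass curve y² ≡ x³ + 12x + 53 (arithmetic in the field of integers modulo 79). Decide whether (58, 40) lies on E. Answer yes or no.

yes

y² = 40² ≡ 20; x³ + 12x + 53 = 195861 ≡ 20 (mod 79). 20 = 20.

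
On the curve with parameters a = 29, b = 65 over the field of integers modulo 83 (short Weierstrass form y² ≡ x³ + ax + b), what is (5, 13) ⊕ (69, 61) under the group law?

(5, 13) + (69, 61). λ = (61 - 13)/(69 - 5) ≡ 48/64 mod 83. 64⁻¹ ≡ 48 (mod 83), so λ ≡ 63.
  x = λ² - 5 - 69 = 3969 - 74 ≡ 77; y = λ·(5 - 77) - 13 ≡ 16. → (77, 16)

(77, 16)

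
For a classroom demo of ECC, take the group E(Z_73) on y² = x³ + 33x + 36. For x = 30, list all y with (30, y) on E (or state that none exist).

33, 40

x³ + 33x + 36 = 28026 ≡ 67 (mod 73).
Square roots of 67 mod 73: 33 and 40 (since 33² = 1089 ≡ 67).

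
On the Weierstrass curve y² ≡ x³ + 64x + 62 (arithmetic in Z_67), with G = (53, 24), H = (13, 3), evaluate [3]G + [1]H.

First 3G:
Repeated addition: build up to 3G.
2G: tangent at (53, 24): λ = (3·53² + 64)/(2·24) ≡ 49/48. 48⁻¹ ≡ 7 (mod 67), so λ ≡ 49·7 ≡ 8.
  x = λ² - 53 - 53 = 64 - 106 ≡ 25; y = λ·(53 - 25) - 24 ≡ 66. → (25, 66)
3G: (25, 66) + (53, 24). λ = (24 - 66)/(53 - 25) ≡ 25/28 mod 67. 28⁻¹ ≡ 12 (mod 67), so λ ≡ 32.
  x = λ² - 25 - 53 = 1024 - 78 ≡ 8; y = λ·(25 - 8) - 66 ≡ 9. → (8, 9)
3G = (8, 9).
Finally 3G + H:
(8, 9) + (13, 3). λ = (3 - 9)/(13 - 8) ≡ 61/5 mod 67. 5⁻¹ ≡ 27 (mod 67), so λ ≡ 39.
  x = λ² - 8 - 13 = 1521 - 21 ≡ 26; y = λ·(8 - 26) - 9 ≡ 26. → (26, 26)

(26, 26)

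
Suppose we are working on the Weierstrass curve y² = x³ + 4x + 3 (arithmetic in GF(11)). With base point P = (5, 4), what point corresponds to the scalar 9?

Repeated addition: build up to 9P.
2P: tangent at (5, 4): λ = (3·5² + 4)/(2·4) ≡ 2/8. 8⁻¹ ≡ 7 (mod 11) since 8·7 = 56 ≡ 1, so λ ≡ 2·7 ≡ 3.
  x = λ² - 5 - 5 = 9 - 10 ≡ 10; y = λ·(5 - 10) - 4 ≡ 3. → (10, 3)
3P: (10, 3) + (5, 4). λ = (4 - 3)/(5 - 10) ≡ 1/6 mod 11. 6⁻¹ ≡ 2 (mod 11), so λ ≡ 2.
  x = λ² - 10 - 5 = 4 - 15 ≡ 0; y = λ·(10 - 0) - 3 ≡ 6. → (0, 6)
4P: (0, 6) + (5, 4). λ = (4 - 6)/(5 - 0) ≡ 9/5 mod 11. 5⁻¹ ≡ 9 (mod 11) since 5·9 = 45 ≡ 1, so λ ≡ 4.
  x = λ² - 0 - 5 = 16 - 5 ≡ 0; y = λ·(0 - 0) - 6 ≡ 5. → (0, 5)
5P: (0, 5) + (5, 4). λ = (4 - 5)/(5 - 0) ≡ 10/5 mod 11. 5⁻¹ ≡ 9 (mod 11), so λ ≡ 2.
  x = λ² - 0 - 5 = 4 - 5 ≡ 10; y = λ·(0 - 10) - 5 ≡ 8. → (10, 8)
6P: (10, 8) + (5, 4). λ = (4 - 8)/(5 - 10) ≡ 7/6 mod 11. 6⁻¹ ≡ 2 (mod 11) since 6·2 = 12 ≡ 1, so λ ≡ 3.
  x = λ² - 10 - 5 = 9 - 15 ≡ 5; y = λ·(10 - 5) - 8 ≡ 7. → (5, 7)
7P: (5, 7) + (5, 4): same x and y₁ ≡ -y₂, so the sum is O.
8P: O + (5, 4) = (5, 4) (identity).
9P: tangent at (5, 4): λ = (3·5² + 4)/(2·4) ≡ 2/8. 8⁻¹ ≡ 7 (mod 11), so λ ≡ 2·7 ≡ 3.
  x = λ² - 5 - 5 = 9 - 10 ≡ 10; y = λ·(5 - 10) - 4 ≡ 3. → (10, 3)

(10, 3)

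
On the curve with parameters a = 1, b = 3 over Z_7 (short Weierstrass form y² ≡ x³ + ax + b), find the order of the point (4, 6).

6

2P: tangent at (4, 6): λ = (3·4² + 1)/(2·6) ≡ 0/5. 5⁻¹ ≡ 3 (mod 7), so λ ≡ 0·3 ≡ 0.
  x = λ² - 4 - 4 = 0 - 8 ≡ 6; y = λ·(4 - 6) - 6 ≡ 1. → (6, 1)
3P: (6, 1) + (4, 6). λ = (6 - 1)/(4 - 6) ≡ 5/5 mod 7. 5⁻¹ ≡ 3 (mod 7) since 5·3 = 15 ≡ 1, so λ ≡ 1.
  x = λ² - 6 - 4 = 1 - 10 ≡ 5; y = λ·(6 - 5) - 1 ≡ 0. → (5, 0)
4P: (5, 0) + (4, 6). λ = (6 - 0)/(4 - 5) ≡ 6/6 mod 7. 6⁻¹ ≡ 6 (mod 7) since 6·6 = 36 ≡ 1, so λ ≡ 1.
  x = λ² - 5 - 4 = 1 - 9 ≡ 6; y = λ·(5 - 6) - 0 ≡ 6. → (6, 6)
5P: (6, 6) + (4, 6). λ = (6 - 6)/(4 - 6) ≡ 0/5 mod 7. 5⁻¹ ≡ 3 (mod 7), so λ ≡ 0.
  x = λ² - 6 - 4 = 0 - 10 ≡ 4; y = λ·(6 - 4) - 6 ≡ 1. → (4, 1)
6P: (4, 1) + (4, 6): same x and y₁ ≡ -y₂, so the sum is O.
6P = O, so the order is 6.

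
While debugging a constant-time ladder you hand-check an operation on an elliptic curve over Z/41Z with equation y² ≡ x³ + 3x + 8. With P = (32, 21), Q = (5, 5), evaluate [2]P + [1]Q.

(22, 29)

First 2P:
Repeated addition: build up to 2P.
2P: tangent at (32, 21): λ = (3·32² + 3)/(2·21) ≡ 0/1. 1⁻¹ ≡ 1 (mod 41) since 1·1 = 1 ≡ 1, so λ ≡ 0·1 ≡ 0.
  x = λ² - 32 - 32 = 0 - 64 ≡ 18; y = λ·(32 - 18) - 21 ≡ 20. → (18, 20)
2P = (18, 20).
Finally 2P + Q:
(18, 20) + (5, 5). λ = (5 - 20)/(5 - 18) ≡ 26/28 mod 41. 28⁻¹ ≡ 22 (mod 41), so λ ≡ 39.
  x = λ² - 18 - 5 = 1521 - 23 ≡ 22; y = λ·(18 - 22) - 20 ≡ 29. → (22, 29)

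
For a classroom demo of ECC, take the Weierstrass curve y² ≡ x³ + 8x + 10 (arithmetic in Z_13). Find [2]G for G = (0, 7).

tangent at (0, 7): λ = (3·0² + 8)/(2·7) ≡ 8/1. 1⁻¹ ≡ 1 (mod 13) since 1·1 = 1 ≡ 1, so λ ≡ 8·1 ≡ 8.
  x = λ² - 0 - 0 = 64 - 0 ≡ 12; y = λ·(0 - 12) - 7 ≡ 1. → (12, 1)

(12, 1)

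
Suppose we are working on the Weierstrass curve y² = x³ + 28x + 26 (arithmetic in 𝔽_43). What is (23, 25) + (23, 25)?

tangent at (23, 25): λ = (3·23² + 28)/(2·25) ≡ 24/7. 7⁻¹ ≡ 37 (mod 43) since 7·37 = 259 ≡ 1, so λ ≡ 24·37 ≡ 28.
  x = λ² - 23 - 23 = 784 - 46 ≡ 7; y = λ·(23 - 7) - 25 ≡ 36. → (7, 36)

(7, 36)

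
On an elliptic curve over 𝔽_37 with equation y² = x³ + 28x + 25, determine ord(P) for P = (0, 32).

7

2P: tangent at (0, 32): λ = (3·0² + 28)/(2·32) ≡ 28/27. 27⁻¹ ≡ 11 (mod 37), so λ ≡ 28·11 ≡ 12.
  x = λ² - 0 - 0 = 144 - 0 ≡ 33; y = λ·(0 - 33) - 32 ≡ 16. → (33, 16)
3P: (33, 16) + (0, 32). λ = (32 - 16)/(0 - 33) ≡ 16/4 mod 37. 4⁻¹ ≡ 28 (mod 37) since 4·28 = 112 ≡ 1, so λ ≡ 4.
  x = λ² - 33 - 0 = 16 - 33 ≡ 20; y = λ·(33 - 20) - 16 ≡ 36. → (20, 36)
4P: (20, 36) + (0, 32). λ = (32 - 36)/(0 - 20) ≡ 33/17 mod 37. 17⁻¹ ≡ 24 (mod 37), so λ ≡ 15.
  x = λ² - 20 - 0 = 225 - 20 ≡ 20; y = λ·(20 - 20) - 36 ≡ 1. → (20, 1)
5P: (20, 1) + (0, 32). λ = (32 - 1)/(0 - 20) ≡ 31/17 mod 37. 17⁻¹ ≡ 24 (mod 37) since 17·24 = 408 ≡ 1, so λ ≡ 4.
  x = λ² - 20 - 0 = 16 - 20 ≡ 33; y = λ·(20 - 33) - 1 ≡ 21. → (33, 21)
6P: (33, 21) + (0, 32). λ = (32 - 21)/(0 - 33) ≡ 11/4 mod 37. 4⁻¹ ≡ 28 (mod 37) since 4·28 = 112 ≡ 1, so λ ≡ 12.
  x = λ² - 33 - 0 = 144 - 33 ≡ 0; y = λ·(33 - 0) - 21 ≡ 5. → (0, 5)
7P: (0, 5) + (0, 32): same x and y₁ ≡ -y₂, so the sum is O.
7P = O, so the order is 7.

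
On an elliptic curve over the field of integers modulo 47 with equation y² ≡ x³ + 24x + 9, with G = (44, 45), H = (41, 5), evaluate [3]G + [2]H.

First 3G:
Repeated addition: build up to 3G.
2G: tangent at (44, 45): λ = (3·44² + 24)/(2·45) ≡ 4/43. 43⁻¹ ≡ 35 (mod 47) since 43·35 = 1505 ≡ 1, so λ ≡ 4·35 ≡ 46.
  x = λ² - 44 - 44 = 2116 - 88 ≡ 7; y = λ·(44 - 7) - 45 ≡ 12. → (7, 12)
3G: (7, 12) + (44, 45). λ = (45 - 12)/(44 - 7) ≡ 33/37 mod 47. 37⁻¹ ≡ 14 (mod 47) since 37·14 = 518 ≡ 1, so λ ≡ 39.
  x = λ² - 7 - 44 = 1521 - 51 ≡ 13; y = λ·(7 - 13) - 12 ≡ 36. → (13, 36)
3G = (13, 36).
Next 2H:
Repeated addition: build up to 2H.
2H: tangent at (41, 5): λ = (3·41² + 24)/(2·5) ≡ 38/10. 10⁻¹ ≡ 33 (mod 47), so λ ≡ 38·33 ≡ 32.
  x = λ² - 41 - 41 = 1024 - 82 ≡ 2; y = λ·(41 - 2) - 5 ≡ 21. → (2, 21)
2H = (2, 21).
Finally 3G + 2H:
(13, 36) + (2, 21). λ = (21 - 36)/(2 - 13) ≡ 32/36 mod 47. 36⁻¹ ≡ 17 (mod 47) since 36·17 = 612 ≡ 1, so λ ≡ 27.
  x = λ² - 13 - 2 = 729 - 15 ≡ 9; y = λ·(13 - 9) - 36 ≡ 25. → (9, 25)

(9, 25)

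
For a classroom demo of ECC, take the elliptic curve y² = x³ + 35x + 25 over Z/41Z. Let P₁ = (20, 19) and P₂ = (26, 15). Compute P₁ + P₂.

(0, 36)

(20, 19) + (26, 15). λ = (15 - 19)/(26 - 20) ≡ 37/6 mod 41. 6⁻¹ ≡ 7 (mod 41) since 6·7 = 42 ≡ 1, so λ ≡ 13.
  x = λ² - 20 - 26 = 169 - 46 ≡ 0; y = λ·(20 - 0) - 19 ≡ 36. → (0, 36)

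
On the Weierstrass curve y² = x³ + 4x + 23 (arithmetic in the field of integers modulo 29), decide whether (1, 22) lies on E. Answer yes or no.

y² = 22² ≡ 20; x³ + 4x + 23 = 28 ≡ 28 (mod 29). 20 ≠ 28.

no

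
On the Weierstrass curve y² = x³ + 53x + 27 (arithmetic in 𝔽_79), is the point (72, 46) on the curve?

y² = 46² ≡ 62; x³ + 53x + 27 = 377091 ≡ 24 (mod 79). 62 ≠ 24.

no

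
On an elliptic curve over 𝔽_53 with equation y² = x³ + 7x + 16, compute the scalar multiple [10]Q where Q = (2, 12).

Double-and-add on 10 = (1010)₂. Start with Q = (2, 12) for the leading 1-bit.
double: tangent at (2, 12): λ = (3·2² + 7)/(2·12) ≡ 19/24. 24⁻¹ ≡ 42 (mod 53), so λ ≡ 19·42 ≡ 3.
  x = λ² - 2 - 2 = 9 - 4 ≡ 5; y = λ·(2 - 5) - 12 ≡ 32. → (5, 32)
double: tangent at (5, 32): λ = (3·5² + 7)/(2·32) ≡ 29/11. 11⁻¹ ≡ 29 (mod 53), so λ ≡ 29·29 ≡ 46.
  x = λ² - 5 - 5 = 2116 - 10 ≡ 39; y = λ·(5 - 39) - 32 ≡ 47. → (39, 47)
add Q: (39, 47) + (2, 12). λ = (12 - 47)/(2 - 39) ≡ 18/16 mod 53. 16⁻¹ ≡ 10 (mod 53), so λ ≡ 21.
  x = λ² - 39 - 2 = 441 - 41 ≡ 29; y = λ·(39 - 29) - 47 ≡ 4. → (29, 4)
double: tangent at (29, 4): λ = (3·29² + 7)/(2·4) ≡ 39/8. 8⁻¹ ≡ 20 (mod 53), so λ ≡ 39·20 ≡ 38.
  x = λ² - 29 - 29 = 1444 - 58 ≡ 8; y = λ·(29 - 8) - 4 ≡ 52. → (8, 52)

(8, 52)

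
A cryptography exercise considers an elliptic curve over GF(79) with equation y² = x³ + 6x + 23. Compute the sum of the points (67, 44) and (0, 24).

(67, 44) + (0, 24). λ = (24 - 44)/(0 - 67) ≡ 59/12 mod 79. 12⁻¹ ≡ 33 (mod 79) since 12·33 = 396 ≡ 1, so λ ≡ 51.
  x = λ² - 67 - 0 = 2601 - 67 ≡ 6; y = λ·(67 - 6) - 44 ≡ 65. → (6, 65)

(6, 65)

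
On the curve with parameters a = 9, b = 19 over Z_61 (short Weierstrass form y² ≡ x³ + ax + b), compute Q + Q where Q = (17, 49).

tangent at (17, 49): λ = (3·17² + 9)/(2·49) ≡ 22/37. 37⁻¹ ≡ 33 (mod 61), so λ ≡ 22·33 ≡ 55.
  x = λ² - 17 - 17 = 3025 - 34 ≡ 2; y = λ·(17 - 2) - 49 ≡ 44. → (2, 44)

(2, 44)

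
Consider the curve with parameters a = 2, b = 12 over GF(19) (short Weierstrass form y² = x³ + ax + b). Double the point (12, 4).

tangent at (12, 4): λ = (3·12² + 2)/(2·4) ≡ 16/8. 8⁻¹ ≡ 12 (mod 19) since 8·12 = 96 ≡ 1, so λ ≡ 16·12 ≡ 2.
  x = λ² - 12 - 12 = 4 - 24 ≡ 18; y = λ·(12 - 18) - 4 ≡ 3. → (18, 3)

(18, 3)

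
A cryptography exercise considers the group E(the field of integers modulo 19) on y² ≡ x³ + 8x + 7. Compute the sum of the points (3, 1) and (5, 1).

(3, 1) + (5, 1). λ = (1 - 1)/(5 - 3) ≡ 0/2 mod 19. 2⁻¹ ≡ 10 (mod 19) since 2·10 = 20 ≡ 1, so λ ≡ 0.
  x = λ² - 3 - 5 = 0 - 8 ≡ 11; y = λ·(3 - 11) - 1 ≡ 18. → (11, 18)

(11, 18)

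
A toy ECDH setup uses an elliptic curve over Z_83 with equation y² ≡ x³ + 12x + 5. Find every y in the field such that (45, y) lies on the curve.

x³ + 12x + 5 = 91670 ≡ 38 (mod 83).
Square roots of 38 mod 83: 11 and 72 (since 11² = 121 ≡ 38).

11, 72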